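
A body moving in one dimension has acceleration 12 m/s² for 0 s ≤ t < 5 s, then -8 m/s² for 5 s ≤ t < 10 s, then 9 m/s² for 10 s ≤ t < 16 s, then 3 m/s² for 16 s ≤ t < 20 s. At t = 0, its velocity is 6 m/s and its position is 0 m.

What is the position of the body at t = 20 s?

On each constant-a segment, Δv = aΔt and Δx = v₀Δt + ½aΔt²; chain segment to segment.
0–5 s: v starts 6 m/s; Δx = 6·5 + ½·12·5² = 180 m; v ends 66 m/s.
5–10 s: v starts 66 m/s; Δx = 66·5 + ½·-8·5² = 230 m; v ends 26 m/s.
10–16 s: v starts 26 m/s; Δx = 26·6 + ½·9·6² = 318 m; v ends 80 m/s.
16–20 s: v starts 80 m/s; Δx = 80·4 + ½·3·4² = 344 m; v ends 92 m/s.
x(20) = 0 + Σ Δx = 1072 m.

1072 m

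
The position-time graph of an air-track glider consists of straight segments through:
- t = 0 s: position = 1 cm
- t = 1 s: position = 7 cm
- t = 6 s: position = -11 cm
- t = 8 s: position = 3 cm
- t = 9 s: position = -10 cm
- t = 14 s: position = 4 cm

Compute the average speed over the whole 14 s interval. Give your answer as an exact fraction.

65/14 cm/s

Average speed = (total path length)/(elapsed time); on a piecewise-linear x-t graph the path length is Σ|Δx|.
0–1 s: |Δx| = |7 − 1| = 6 cm
1–6 s: |Δx| = |-11 − 7| = 18 cm
6–8 s: |Δx| = |3 − -11| = 14 cm
8–9 s: |Δx| = |-10 − 3| = 13 cm
9–14 s: |Δx| = |4 − -10| = 14 cm
Total path = 65 cm; average speed = 65/14 = 65/14 cm/s.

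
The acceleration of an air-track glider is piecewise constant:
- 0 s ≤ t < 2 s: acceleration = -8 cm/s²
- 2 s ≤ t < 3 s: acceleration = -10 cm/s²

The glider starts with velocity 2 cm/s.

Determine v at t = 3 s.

-24 cm/s

Δv equals the area under the a-t graph; then v = v₀ + Δv.
0–2 s: -8 × 2 = -16 cm/s
2–3 s: -10 × 1 = -10 cm/s
Δv = -26 cm/s, so v(3) = 2 + (-26) = -24 cm/s.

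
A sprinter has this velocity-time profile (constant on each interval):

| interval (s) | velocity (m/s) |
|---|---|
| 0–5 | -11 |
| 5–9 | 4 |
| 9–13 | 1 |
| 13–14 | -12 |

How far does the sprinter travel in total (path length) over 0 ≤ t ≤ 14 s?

87 m

Distance (not displacement) is the total path length: add the absolute areas under v-t.
0–5 s: |-11| × 5 = 55 m
5–9 s: |4| × 4 = 16 m
9–13 s: |1| × 4 = 4 m
13–14 s: |-12| × 1 = 12 m
Total distance = 87 m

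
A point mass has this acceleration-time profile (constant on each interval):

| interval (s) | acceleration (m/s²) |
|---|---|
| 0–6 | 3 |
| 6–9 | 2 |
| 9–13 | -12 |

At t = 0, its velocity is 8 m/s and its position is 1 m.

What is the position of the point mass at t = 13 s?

On each constant-a segment, Δv = aΔt and Δx = v₀Δt + ½aΔt²; chain segment to segment.
0–6 s: v starts 8 m/s; Δx = 8·6 + ½·3·6² = 102 m; v ends 26 m/s.
6–9 s: v starts 26 m/s; Δx = 26·3 + ½·2·3² = 87 m; v ends 32 m/s.
9–13 s: v starts 32 m/s; Δx = 32·4 + ½·-12·4² = 32 m; v ends -16 m/s.
x(13) = 1 + Σ Δx = 222 m.

222 m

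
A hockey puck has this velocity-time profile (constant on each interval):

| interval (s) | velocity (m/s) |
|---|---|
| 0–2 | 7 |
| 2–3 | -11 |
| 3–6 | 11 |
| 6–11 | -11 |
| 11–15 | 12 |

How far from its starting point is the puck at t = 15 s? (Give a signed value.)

Net displacement equals the area under the velocity-time graph (areas below the axis count negative).
0–2 s: 7 × 2 = 14 m
2–3 s: -11 × 1 = -11 m
3–6 s: 11 × 3 = 33 m
6–11 s: -11 × 5 = -55 m
11–15 s: 12 × 4 = 48 m
Net displacement = 29 m

29 m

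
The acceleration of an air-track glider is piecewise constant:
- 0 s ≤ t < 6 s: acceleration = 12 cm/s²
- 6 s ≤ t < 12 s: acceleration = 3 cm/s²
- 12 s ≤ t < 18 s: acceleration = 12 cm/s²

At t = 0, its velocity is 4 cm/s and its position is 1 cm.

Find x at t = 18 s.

1531 cm

On each constant-a segment, Δv = aΔt and Δx = v₀Δt + ½aΔt²; chain segment to segment.
0–6 s: v starts 4 cm/s; Δx = 4·6 + ½·12·6² = 240 cm; v ends 76 cm/s.
6–12 s: v starts 76 cm/s; Δx = 76·6 + ½·3·6² = 510 cm; v ends 94 cm/s.
12–18 s: v starts 94 cm/s; Δx = 94·6 + ½·12·6² = 780 cm; v ends 166 cm/s.
x(18) = 1 + Σ Δx = 1531 cm.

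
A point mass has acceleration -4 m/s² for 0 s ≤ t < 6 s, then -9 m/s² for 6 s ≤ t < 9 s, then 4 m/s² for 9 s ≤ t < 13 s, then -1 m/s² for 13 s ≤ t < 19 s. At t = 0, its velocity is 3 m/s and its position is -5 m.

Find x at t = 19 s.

-532.5 m

On each constant-a segment, Δv = aΔt and Δx = v₀Δt + ½aΔt²; chain segment to segment.
0–6 s: v starts 3 m/s; Δx = 3·6 + ½·-4·6² = -54 m; v ends -21 m/s.
6–9 s: v starts -21 m/s; Δx = -21·3 + ½·-9·3² = -103.5 m; v ends -48 m/s.
9–13 s: v starts -48 m/s; Δx = -48·4 + ½·4·4² = -160 m; v ends -32 m/s.
13–19 s: v starts -32 m/s; Δx = -32·6 + ½·-1·6² = -210 m; v ends -38 m/s.
x(19) = -5 + Σ Δx = -532.5 m.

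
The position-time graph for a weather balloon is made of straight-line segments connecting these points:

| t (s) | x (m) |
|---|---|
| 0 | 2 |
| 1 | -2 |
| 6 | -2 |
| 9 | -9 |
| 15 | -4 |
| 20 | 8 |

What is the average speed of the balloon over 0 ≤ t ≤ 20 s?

Average speed = (total path length)/(elapsed time); on a piecewise-linear x-t graph the path length is Σ|Δx|.
0–1 s: |Δx| = |-2 − 2| = 4 m
1–6 s: |Δx| = |-2 − -2| = 0 m
6–9 s: |Δx| = |-9 − -2| = 7 m
9–15 s: |Δx| = |-4 − -9| = 5 m
15–20 s: |Δx| = |8 − -4| = 12 m
Total path = 28 m; average speed = 28/20 = 1.4 m/s.

1.4 m/s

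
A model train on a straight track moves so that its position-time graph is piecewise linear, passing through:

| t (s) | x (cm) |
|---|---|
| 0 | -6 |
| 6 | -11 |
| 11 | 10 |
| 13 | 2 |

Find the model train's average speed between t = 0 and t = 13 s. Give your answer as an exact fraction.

34/13 cm/s

Average speed = (total path length)/(elapsed time); on a piecewise-linear x-t graph the path length is Σ|Δx|.
0–6 s: |Δx| = |-11 − -6| = 5 cm
6–11 s: |Δx| = |10 − -11| = 21 cm
11–13 s: |Δx| = |2 − 10| = 8 cm
Total path = 34 cm; average speed = 34/13 = 34/13 cm/s.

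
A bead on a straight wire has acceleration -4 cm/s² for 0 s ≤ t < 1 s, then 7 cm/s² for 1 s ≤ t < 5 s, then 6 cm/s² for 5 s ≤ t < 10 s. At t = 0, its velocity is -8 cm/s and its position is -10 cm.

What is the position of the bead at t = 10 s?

143 cm

On each constant-a segment, Δv = aΔt and Δx = v₀Δt + ½aΔt²; chain segment to segment.
0–1 s: v starts -8 cm/s; Δx = -8·1 + ½·-4·1² = -10 cm; v ends -12 cm/s.
1–5 s: v starts -12 cm/s; Δx = -12·4 + ½·7·4² = 8 cm; v ends 16 cm/s.
5–10 s: v starts 16 cm/s; Δx = 16·5 + ½·6·5² = 155 cm; v ends 46 cm/s.
x(10) = -10 + Σ Δx = 143 cm.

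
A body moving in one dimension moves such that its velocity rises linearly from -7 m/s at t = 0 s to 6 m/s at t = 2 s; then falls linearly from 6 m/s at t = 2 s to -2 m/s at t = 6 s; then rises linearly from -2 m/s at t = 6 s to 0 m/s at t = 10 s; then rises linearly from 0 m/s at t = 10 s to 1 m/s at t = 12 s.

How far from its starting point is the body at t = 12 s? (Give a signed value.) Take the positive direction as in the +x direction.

4 m

Net displacement equals the area under the velocity-time graph (areas below the axis count negative).
0–2 s: ½(-7 + 6)(2) = -1 m
2–6 s: ½(6 + -2)(4) = 8 m
6–10 s: ½(-2 + 0)(4) = -4 m
10–12 s: ½(0 + 1)(2) = 1 m
Net displacement = 4 m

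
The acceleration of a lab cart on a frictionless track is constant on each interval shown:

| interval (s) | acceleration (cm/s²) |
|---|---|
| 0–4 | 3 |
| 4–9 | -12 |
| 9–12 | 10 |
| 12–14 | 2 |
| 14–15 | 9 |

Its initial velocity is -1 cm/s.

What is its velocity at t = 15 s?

Δv equals the area under the a-t graph; then v = v₀ + Δv.
0–4 s: 3 × 4 = 12 cm/s
4–9 s: -12 × 5 = -60 cm/s
9–12 s: 10 × 3 = 30 cm/s
12–14 s: 2 × 2 = 4 cm/s
14–15 s: 9 × 1 = 9 cm/s
Δv = -5 cm/s, so v(15) = -1 + (-5) = -6 cm/s.

-6 cm/s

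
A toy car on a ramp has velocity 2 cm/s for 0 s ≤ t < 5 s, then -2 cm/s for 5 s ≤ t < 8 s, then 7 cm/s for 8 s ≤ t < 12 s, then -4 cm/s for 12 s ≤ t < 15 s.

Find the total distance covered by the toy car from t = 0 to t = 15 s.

56 cm

Total distance travelled is ∫|v| dt — sum the magnitudes of each area piece.
0–5 s: |2| × 5 = 10 cm
5–8 s: |-2| × 3 = 6 cm
8–12 s: |7| × 4 = 28 cm
12–15 s: |-4| × 3 = 12 cm
Total distance = 56 cm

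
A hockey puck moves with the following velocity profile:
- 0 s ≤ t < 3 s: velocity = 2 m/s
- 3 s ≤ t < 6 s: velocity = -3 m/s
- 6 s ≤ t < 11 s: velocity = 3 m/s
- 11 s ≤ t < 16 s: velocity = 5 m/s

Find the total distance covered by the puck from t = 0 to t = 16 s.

Total distance travelled is ∫|v| dt — sum the magnitudes of each area piece.
0–3 s: |2| × 3 = 6 m
3–6 s: |-3| × 3 = 9 m
6–11 s: |3| × 5 = 15 m
11–16 s: |5| × 5 = 25 m
Total distance = 55 m

55 m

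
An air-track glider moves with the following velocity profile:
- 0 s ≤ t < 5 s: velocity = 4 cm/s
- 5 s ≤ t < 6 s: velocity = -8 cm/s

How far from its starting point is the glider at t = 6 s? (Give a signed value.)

Net displacement equals the area under the velocity-time graph (areas below the axis count negative).
0–5 s: 4 × 5 = 20 cm
5–6 s: -8 × 1 = -8 cm
Net displacement = 12 cm

12 cm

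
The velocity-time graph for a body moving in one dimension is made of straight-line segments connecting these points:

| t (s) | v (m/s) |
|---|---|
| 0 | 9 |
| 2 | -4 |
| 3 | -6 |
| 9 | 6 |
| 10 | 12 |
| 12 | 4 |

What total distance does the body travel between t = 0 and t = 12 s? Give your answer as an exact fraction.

Distance (not displacement) is the total path length: add the absolute areas under v-t.
0–2 s: v = 0 at t = 18/13 s; triangle areas 81/13 + 16/13 = 97/13 m
2–3 s: |½(-4 + -6)(1)| = 5 m
3–9 s: v = 0 at t = 6 s; triangle areas 9 + 9 = 18 m
9–10 s: |½(6 + 12)(1)| = 9 m
10–12 s: |½(12 + 4)(2)| = 16 m
Total distance = 721/13 m

721/13 m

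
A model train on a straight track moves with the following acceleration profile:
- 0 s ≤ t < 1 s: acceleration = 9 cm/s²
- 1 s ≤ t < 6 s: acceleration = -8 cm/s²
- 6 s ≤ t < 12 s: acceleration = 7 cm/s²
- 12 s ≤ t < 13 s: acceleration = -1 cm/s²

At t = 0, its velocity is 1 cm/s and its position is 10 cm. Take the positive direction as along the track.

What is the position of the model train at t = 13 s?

-77 cm

On each constant-a segment, Δv = aΔt and Δx = v₀Δt + ½aΔt²; chain segment to segment.
0–1 s: v starts 1 cm/s; Δx = 1·1 + ½·9·1² = 5.5 cm; v ends 10 cm/s.
1–6 s: v starts 10 cm/s; Δx = 10·5 + ½·-8·5² = -50 cm; v ends -30 cm/s.
6–12 s: v starts -30 cm/s; Δx = -30·6 + ½·7·6² = -54 cm; v ends 12 cm/s.
12–13 s: v starts 12 cm/s; Δx = 12·1 + ½·-1·1² = 11.5 cm; v ends 11 cm/s.
x(13) = 10 + Σ Δx = -77 cm.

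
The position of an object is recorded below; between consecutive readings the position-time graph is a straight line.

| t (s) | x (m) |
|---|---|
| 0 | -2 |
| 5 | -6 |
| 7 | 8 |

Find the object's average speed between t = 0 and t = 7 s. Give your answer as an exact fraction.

18/7 m/s

Average speed = (total path length)/(elapsed time); on a piecewise-linear x-t graph the path length is Σ|Δx|.
0–5 s: |Δx| = |-6 − -2| = 4 m
5–7 s: |Δx| = |8 − -6| = 14 m
Total path = 18 m; average speed = 18/7 = 18/7 m/s.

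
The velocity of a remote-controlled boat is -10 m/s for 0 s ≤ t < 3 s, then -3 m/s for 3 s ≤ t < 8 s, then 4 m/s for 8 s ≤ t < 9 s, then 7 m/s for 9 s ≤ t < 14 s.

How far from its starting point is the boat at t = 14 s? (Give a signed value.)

Displacement is the signed area under the v-t curve.
0–3 s: -10 × 3 = -30 m
3–8 s: -3 × 5 = -15 m
8–9 s: 4 × 1 = 4 m
9–14 s: 7 × 5 = 35 m
Net displacement = -6 m

-6 m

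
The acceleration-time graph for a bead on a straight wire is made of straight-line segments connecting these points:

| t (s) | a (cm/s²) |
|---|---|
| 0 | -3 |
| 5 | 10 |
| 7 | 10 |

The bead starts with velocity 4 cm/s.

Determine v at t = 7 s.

Δv equals the area under the a-t graph; then v = v₀ + Δv.
0–5 s: ½(-3 + 10)(5) = 17.5 cm/s
5–7 s: 10 × 2 = 20 cm/s
Δv = 37.5 cm/s, so v(7) = 4 + (37.5) = 41.5 cm/s.

41.5 cm/s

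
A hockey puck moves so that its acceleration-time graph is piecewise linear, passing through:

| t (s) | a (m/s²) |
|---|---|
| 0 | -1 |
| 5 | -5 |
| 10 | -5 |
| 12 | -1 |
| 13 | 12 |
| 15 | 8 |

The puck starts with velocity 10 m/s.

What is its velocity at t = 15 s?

Δv equals the area under the a-t graph; then v = v₀ + Δv.
0–5 s: ½(-1 + -5)(5) = -15 m/s
5–10 s: -5 × 5 = -25 m/s
10–12 s: ½(-5 + -1)(2) = -6 m/s
12–13 s: ½(-1 + 12)(1) = 5.5 m/s
13–15 s: ½(12 + 8)(2) = 20 m/s
Δv = -20.5 m/s, so v(15) = 10 + (-20.5) = -10.5 m/s.

-10.5 m/s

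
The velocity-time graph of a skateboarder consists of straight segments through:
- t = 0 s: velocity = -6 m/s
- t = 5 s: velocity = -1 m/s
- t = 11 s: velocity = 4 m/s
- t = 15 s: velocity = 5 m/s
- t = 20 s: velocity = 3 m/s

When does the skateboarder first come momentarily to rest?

v changes sign on 5–11 s (from -1 to 4); the graph is linear there, so v = 0 at t = 5 + (1)·(11 − 5)/(4 − -1) = 6.2 s.

t = 6.2 s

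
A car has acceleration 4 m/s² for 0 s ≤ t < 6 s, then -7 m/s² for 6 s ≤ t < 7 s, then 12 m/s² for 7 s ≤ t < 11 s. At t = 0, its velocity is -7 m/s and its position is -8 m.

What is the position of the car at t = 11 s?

171.5 m

On each constant-a segment, Δv = aΔt and Δx = v₀Δt + ½aΔt²; chain segment to segment.
0–6 s: v starts -7 m/s; Δx = -7·6 + ½·4·6² = 30 m; v ends 17 m/s.
6–7 s: v starts 17 m/s; Δx = 17·1 + ½·-7·1² = 13.5 m; v ends 10 m/s.
7–11 s: v starts 10 m/s; Δx = 10·4 + ½·12·4² = 136 m; v ends 58 m/s.
x(11) = -8 + Σ Δx = 171.5 m.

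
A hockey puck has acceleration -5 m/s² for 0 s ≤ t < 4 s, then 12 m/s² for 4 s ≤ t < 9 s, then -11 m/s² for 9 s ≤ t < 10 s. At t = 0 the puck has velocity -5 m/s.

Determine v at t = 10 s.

Δv equals the area under the a-t graph; then v = v₀ + Δv.
0–4 s: -5 × 4 = -20 m/s
4–9 s: 12 × 5 = 60 m/s
9–10 s: -11 × 1 = -11 m/s
Δv = 29 m/s, so v(10) = -5 + (29) = 24 m/s.

24 m/s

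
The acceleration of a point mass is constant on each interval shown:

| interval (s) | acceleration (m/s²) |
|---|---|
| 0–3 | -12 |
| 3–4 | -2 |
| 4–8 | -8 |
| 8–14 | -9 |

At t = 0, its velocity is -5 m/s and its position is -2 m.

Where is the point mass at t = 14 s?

-961 m

On each constant-a segment, Δv = aΔt and Δx = v₀Δt + ½aΔt²; chain segment to segment.
0–3 s: v starts -5 m/s; Δx = -5·3 + ½·-12·3² = -69 m; v ends -41 m/s.
3–4 s: v starts -41 m/s; Δx = -41·1 + ½·-2·1² = -42 m; v ends -43 m/s.
4–8 s: v starts -43 m/s; Δx = -43·4 + ½·-8·4² = -236 m; v ends -75 m/s.
8–14 s: v starts -75 m/s; Δx = -75·6 + ½·-9·6² = -612 m; v ends -129 m/s.
x(14) = -2 + Σ Δx = -961 m.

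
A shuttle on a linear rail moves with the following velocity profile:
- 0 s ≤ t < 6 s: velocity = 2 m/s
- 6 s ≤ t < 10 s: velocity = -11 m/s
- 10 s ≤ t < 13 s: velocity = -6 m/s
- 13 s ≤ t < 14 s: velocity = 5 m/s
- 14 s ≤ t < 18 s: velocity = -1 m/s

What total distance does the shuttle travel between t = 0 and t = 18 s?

Distance (not displacement) is the total path length: add the absolute areas under v-t.
0–6 s: |2| × 6 = 12 m
6–10 s: |-11| × 4 = 44 m
10–13 s: |-6| × 3 = 18 m
13–14 s: |5| × 1 = 5 m
14–18 s: |-1| × 4 = 4 m
Total distance = 83 m

83 m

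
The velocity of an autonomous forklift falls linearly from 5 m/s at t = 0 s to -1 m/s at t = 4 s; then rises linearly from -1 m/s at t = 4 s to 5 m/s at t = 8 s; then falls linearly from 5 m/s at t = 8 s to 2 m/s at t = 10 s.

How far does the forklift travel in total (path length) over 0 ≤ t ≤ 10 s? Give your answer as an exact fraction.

Total distance travelled is ∫|v| dt — sum the magnitudes of each area piece.
0–4 s: v = 0 at t = 10/3 s; triangle areas 25/3 + 1/3 = 26/3 m
4–8 s: v = 0 at t = 14/3 s; triangle areas 1/3 + 25/3 = 26/3 m
8–10 s: |½(5 + 2)(2)| = 7 m
Total distance = 73/3 m

73/3 m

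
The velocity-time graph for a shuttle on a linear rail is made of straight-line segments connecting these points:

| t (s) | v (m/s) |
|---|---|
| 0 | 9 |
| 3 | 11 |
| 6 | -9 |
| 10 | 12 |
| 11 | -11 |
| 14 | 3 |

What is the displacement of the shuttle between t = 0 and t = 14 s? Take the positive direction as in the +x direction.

Net displacement equals the area under the velocity-time graph (areas below the axis count negative).
0–3 s: ½(9 + 11)(3) = 30 m
3–6 s: ½(11 + -9)(3) = 3 m
6–10 s: ½(-9 + 12)(4) = 6 m
10–11 s: ½(12 + -11)(1) = 0.5 m
11–14 s: ½(-11 + 3)(3) = -12 m
Net displacement = 27.5 m

27.5 m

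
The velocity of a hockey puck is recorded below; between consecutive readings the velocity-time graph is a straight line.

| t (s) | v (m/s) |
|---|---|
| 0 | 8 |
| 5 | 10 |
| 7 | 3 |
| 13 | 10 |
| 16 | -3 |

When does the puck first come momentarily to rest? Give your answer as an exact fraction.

t = 199/13 s

v changes sign on 13–16 s (from 10 to -3); the graph is linear there, so v = 0 at t = 13 + (-10)·(16 − 13)/(-3 − 10) = 199/13 s.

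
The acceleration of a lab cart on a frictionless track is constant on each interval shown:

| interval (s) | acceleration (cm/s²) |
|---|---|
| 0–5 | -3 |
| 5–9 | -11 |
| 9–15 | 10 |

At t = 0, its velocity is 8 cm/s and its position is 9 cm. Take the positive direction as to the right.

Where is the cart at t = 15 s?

-230.5 cm

On each constant-a segment, Δv = aΔt and Δx = v₀Δt + ½aΔt²; chain segment to segment.
0–5 s: v starts 8 cm/s; Δx = 8·5 + ½·-3·5² = 2.5 cm; v ends -7 cm/s.
5–9 s: v starts -7 cm/s; Δx = -7·4 + ½·-11·4² = -116 cm; v ends -51 cm/s.
9–15 s: v starts -51 cm/s; Δx = -51·6 + ½·10·6² = -126 cm; v ends 9 cm/s.
x(15) = 9 + Σ Δx = -230.5 cm.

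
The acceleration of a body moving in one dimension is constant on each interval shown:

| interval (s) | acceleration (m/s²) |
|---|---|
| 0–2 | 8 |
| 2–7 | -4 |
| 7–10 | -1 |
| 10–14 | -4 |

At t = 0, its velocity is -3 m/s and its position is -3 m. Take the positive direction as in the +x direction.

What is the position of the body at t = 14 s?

On each constant-a segment, Δv = aΔt and Δx = v₀Δt + ½aΔt²; chain segment to segment.
0–2 s: v starts -3 m/s; Δx = -3·2 + ½·8·2² = 10 m; v ends 13 m/s.
2–7 s: v starts 13 m/s; Δx = 13·5 + ½·-4·5² = 15 m; v ends -7 m/s.
7–10 s: v starts -7 m/s; Δx = -7·3 + ½·-1·3² = -25.5 m; v ends -10 m/s.
10–14 s: v starts -10 m/s; Δx = -10·4 + ½·-4·4² = -72 m; v ends -26 m/s.
x(14) = -3 + Σ Δx = -75.5 m.

-75.5 m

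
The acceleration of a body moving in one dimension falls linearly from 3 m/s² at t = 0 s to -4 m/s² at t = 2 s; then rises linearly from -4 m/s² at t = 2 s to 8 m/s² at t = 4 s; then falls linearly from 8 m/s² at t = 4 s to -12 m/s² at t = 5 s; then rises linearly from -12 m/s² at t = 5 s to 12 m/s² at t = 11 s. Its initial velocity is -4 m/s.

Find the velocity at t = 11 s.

-3 m/s

Δv equals the area under the a-t graph; then v = v₀ + Δv.
0–2 s: ½(3 + -4)(2) = -1 m/s
2–4 s: ½(-4 + 8)(2) = 4 m/s
4–5 s: ½(8 + -12)(1) = -2 m/s
5–11 s: ½(-12 + 12)(6) = 0 m/s
Δv = 1 m/s, so v(11) = -4 + (1) = -3 m/s.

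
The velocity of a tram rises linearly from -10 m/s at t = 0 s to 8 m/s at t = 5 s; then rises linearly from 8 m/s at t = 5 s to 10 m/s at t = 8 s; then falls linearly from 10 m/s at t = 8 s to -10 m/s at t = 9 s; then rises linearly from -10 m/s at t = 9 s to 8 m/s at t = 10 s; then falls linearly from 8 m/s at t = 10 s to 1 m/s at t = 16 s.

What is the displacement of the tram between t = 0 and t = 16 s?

Displacement is the signed area under the v-t curve.
0–5 s: ½(-10 + 8)(5) = -5 m
5–8 s: ½(8 + 10)(3) = 27 m
8–9 s: ½(10 + -10)(1) = 0 m
9–10 s: ½(-10 + 8)(1) = -1 m
10–16 s: ½(8 + 1)(6) = 27 m
Net displacement = 48 m

48 m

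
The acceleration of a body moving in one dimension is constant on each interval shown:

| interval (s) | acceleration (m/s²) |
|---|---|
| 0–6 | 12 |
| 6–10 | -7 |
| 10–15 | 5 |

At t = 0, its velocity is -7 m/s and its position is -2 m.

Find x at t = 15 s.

On each constant-a segment, Δv = aΔt and Δx = v₀Δt + ½aΔt²; chain segment to segment.
0–6 s: v starts -7 m/s; Δx = -7·6 + ½·12·6² = 174 m; v ends 65 m/s.
6–10 s: v starts 65 m/s; Δx = 65·4 + ½·-7·4² = 204 m; v ends 37 m/s.
10–15 s: v starts 37 m/s; Δx = 37·5 + ½·5·5² = 247.5 m; v ends 62 m/s.
x(15) = -2 + Σ Δx = 623.5 m.

623.5 m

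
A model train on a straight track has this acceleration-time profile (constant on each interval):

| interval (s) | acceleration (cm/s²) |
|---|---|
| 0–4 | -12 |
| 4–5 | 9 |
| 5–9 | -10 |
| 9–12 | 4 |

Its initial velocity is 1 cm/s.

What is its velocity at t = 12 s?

-66 cm/s

Δv equals the area under the a-t graph; then v = v₀ + Δv.
0–4 s: -12 × 4 = -48 cm/s
4–5 s: 9 × 1 = 9 cm/s
5–9 s: -10 × 4 = -40 cm/s
9–12 s: 4 × 3 = 12 cm/s
Δv = -67 cm/s, so v(12) = 1 + (-67) = -66 cm/s.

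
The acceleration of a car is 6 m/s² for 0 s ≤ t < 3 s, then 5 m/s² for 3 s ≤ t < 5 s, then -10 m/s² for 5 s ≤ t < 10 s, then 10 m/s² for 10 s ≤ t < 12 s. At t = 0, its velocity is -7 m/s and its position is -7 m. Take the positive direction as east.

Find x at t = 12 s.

On each constant-a segment, Δv = aΔt and Δx = v₀Δt + ½aΔt²; chain segment to segment.
0–3 s: v starts -7 m/s; Δx = -7·3 + ½·6·3² = 6 m; v ends 11 m/s.
3–5 s: v starts 11 m/s; Δx = 11·2 + ½·5·2² = 32 m; v ends 21 m/s.
5–10 s: v starts 21 m/s; Δx = 21·5 + ½·-10·5² = -20 m; v ends -29 m/s.
10–12 s: v starts -29 m/s; Δx = -29·2 + ½·10·2² = -38 m; v ends -9 m/s.
x(12) = -7 + Σ Δx = -27 m.

-27 m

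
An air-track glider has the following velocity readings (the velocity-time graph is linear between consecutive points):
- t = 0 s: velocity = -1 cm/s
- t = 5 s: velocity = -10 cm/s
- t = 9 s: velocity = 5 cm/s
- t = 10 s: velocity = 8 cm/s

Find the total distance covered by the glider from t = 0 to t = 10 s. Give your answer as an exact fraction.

152/3 cm

Total distance travelled is ∫|v| dt — sum the magnitudes of each area piece.
0–5 s: |½(-1 + -10)(5)| = 27.5 cm
5–9 s: v = 0 at t = 23/3 s; triangle areas 40/3 + 10/3 = 50/3 cm
9–10 s: |½(5 + 8)(1)| = 6.5 cm
Total distance = 152/3 cm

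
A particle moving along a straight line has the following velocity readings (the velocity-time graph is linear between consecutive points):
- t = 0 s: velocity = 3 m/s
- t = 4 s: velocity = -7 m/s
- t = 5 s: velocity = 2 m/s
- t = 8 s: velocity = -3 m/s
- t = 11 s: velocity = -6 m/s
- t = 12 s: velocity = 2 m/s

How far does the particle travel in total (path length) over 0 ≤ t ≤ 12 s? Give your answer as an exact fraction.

Total distance travelled is ∫|v| dt — sum the magnitudes of each area piece.
0–4 s: v = 0 at t = 1.2 s; triangle areas 1.8 + 9.8 = 11.6 m
4–5 s: v = 0 at t = 43/9 s; triangle areas 49/18 + 2/9 = 53/18 m
5–8 s: v = 0 at t = 6.2 s; triangle areas 1.2 + 2.7 = 3.9 m
8–11 s: |½(-3 + -6)(3)| = 13.5 m
11–12 s: v = 0 at t = 11.75 s; triangle areas 2.25 + 0.25 = 2.5 m
Total distance = 310/9 m

310/9 m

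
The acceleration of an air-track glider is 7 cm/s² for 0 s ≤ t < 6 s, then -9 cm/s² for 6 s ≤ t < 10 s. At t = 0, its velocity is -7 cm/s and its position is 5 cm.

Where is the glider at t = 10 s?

On each constant-a segment, Δv = aΔt and Δx = v₀Δt + ½aΔt²; chain segment to segment.
0–6 s: v starts -7 cm/s; Δx = -7·6 + ½·7·6² = 84 cm; v ends 35 cm/s.
6–10 s: v starts 35 cm/s; Δx = 35·4 + ½·-9·4² = 68 cm; v ends -1 cm/s.
x(10) = 5 + Σ Δx = 157 cm.

157 cm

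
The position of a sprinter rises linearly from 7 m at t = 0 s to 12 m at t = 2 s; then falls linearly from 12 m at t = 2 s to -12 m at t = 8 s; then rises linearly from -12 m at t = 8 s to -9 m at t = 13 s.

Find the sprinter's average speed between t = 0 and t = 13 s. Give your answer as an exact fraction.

32/13 m/s

Average speed = (total path length)/(elapsed time); on a piecewise-linear x-t graph the path length is Σ|Δx|.
0–2 s: |Δx| = |12 − 7| = 5 m
2–8 s: |Δx| = |-12 − 12| = 24 m
8–13 s: |Δx| = |-9 − -12| = 3 m
Total path = 32 m; average speed = 32/13 = 32/13 m/s.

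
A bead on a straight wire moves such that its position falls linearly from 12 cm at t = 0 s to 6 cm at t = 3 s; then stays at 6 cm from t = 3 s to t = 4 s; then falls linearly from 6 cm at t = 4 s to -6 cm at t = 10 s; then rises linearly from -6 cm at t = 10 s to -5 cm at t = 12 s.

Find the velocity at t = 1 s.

-2 cm/s

Velocity is the slope of the x-t graph on 0–3 s: (6 − 12)/(3 − 0) = -2 cm/s.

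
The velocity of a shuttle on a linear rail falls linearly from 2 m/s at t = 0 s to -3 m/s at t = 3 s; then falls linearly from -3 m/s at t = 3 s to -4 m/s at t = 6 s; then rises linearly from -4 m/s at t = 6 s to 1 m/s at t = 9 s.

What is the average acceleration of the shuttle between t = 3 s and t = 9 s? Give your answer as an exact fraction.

2/3 m/s²

Average acceleration = Δv/Δt = (1 − -3)/(9 − 3) = 2/3 m/s².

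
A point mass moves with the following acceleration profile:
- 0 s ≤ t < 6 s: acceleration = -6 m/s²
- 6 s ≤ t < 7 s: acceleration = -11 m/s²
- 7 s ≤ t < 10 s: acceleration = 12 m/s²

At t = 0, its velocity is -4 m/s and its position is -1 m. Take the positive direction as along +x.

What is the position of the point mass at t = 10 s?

On each constant-a segment, Δv = aΔt and Δx = v₀Δt + ½aΔt²; chain segment to segment.
0–6 s: v starts -4 m/s; Δx = -4·6 + ½·-6·6² = -132 m; v ends -40 m/s.
6–7 s: v starts -40 m/s; Δx = -40·1 + ½·-11·1² = -45.5 m; v ends -51 m/s.
7–10 s: v starts -51 m/s; Δx = -51·3 + ½·12·3² = -99 m; v ends -15 m/s.
x(10) = -1 + Σ Δx = -277.5 m.

-277.5 m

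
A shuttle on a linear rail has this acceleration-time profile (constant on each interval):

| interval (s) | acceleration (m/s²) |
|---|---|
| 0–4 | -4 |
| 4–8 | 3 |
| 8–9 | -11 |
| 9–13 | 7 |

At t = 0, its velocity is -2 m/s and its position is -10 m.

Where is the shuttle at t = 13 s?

On each constant-a segment, Δv = aΔt and Δx = v₀Δt + ½aΔt²; chain segment to segment.
0–4 s: v starts -2 m/s; Δx = -2·4 + ½·-4·4² = -40 m; v ends -18 m/s.
4–8 s: v starts -18 m/s; Δx = -18·4 + ½·3·4² = -48 m; v ends -6 m/s.
8–9 s: v starts -6 m/s; Δx = -6·1 + ½·-11·1² = -11.5 m; v ends -17 m/s.
9–13 s: v starts -17 m/s; Δx = -17·4 + ½·7·4² = -12 m; v ends 11 m/s.
x(13) = -10 + Σ Δx = -121.5 m.

-121.5 m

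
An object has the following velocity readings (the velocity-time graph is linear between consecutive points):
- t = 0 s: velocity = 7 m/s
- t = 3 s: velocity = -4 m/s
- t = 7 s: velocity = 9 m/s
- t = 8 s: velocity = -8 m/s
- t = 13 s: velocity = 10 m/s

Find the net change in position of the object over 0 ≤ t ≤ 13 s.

20 m

Net displacement equals the area under the velocity-time graph (areas below the axis count negative).
0–3 s: ½(7 + -4)(3) = 4.5 m
3–7 s: ½(-4 + 9)(4) = 10 m
7–8 s: ½(9 + -8)(1) = 0.5 m
8–13 s: ½(-8 + 10)(5) = 5 m
Net displacement = 20 m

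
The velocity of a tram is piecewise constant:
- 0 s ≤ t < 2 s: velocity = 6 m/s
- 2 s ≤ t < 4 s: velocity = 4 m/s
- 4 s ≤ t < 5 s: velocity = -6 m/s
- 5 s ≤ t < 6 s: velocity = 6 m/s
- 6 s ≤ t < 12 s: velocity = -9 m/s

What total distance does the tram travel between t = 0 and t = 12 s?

Distance (not displacement) is the total path length: add the absolute areas under v-t.
0–2 s: |6| × 2 = 12 m
2–4 s: |4| × 2 = 8 m
4–5 s: |-6| × 1 = 6 m
5–6 s: |6| × 1 = 6 m
6–12 s: |-9| × 6 = 54 m
Total distance = 86 m

86 m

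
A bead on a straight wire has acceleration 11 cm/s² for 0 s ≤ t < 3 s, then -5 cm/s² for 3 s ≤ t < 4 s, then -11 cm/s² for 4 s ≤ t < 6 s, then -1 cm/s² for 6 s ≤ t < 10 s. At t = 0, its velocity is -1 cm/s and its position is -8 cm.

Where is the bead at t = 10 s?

On each constant-a segment, Δv = aΔt and Δx = v₀Δt + ½aΔt²; chain segment to segment.
0–3 s: v starts -1 cm/s; Δx = -1·3 + ½·11·3² = 46.5 cm; v ends 32 cm/s.
3–4 s: v starts 32 cm/s; Δx = 32·1 + ½·-5·1² = 29.5 cm; v ends 27 cm/s.
4–6 s: v starts 27 cm/s; Δx = 27·2 + ½·-11·2² = 32 cm; v ends 5 cm/s.
6–10 s: v starts 5 cm/s; Δx = 5·4 + ½·-1·4² = 12 cm; v ends 1 cm/s.
x(10) = -8 + Σ Δx = 112 cm.

112 cm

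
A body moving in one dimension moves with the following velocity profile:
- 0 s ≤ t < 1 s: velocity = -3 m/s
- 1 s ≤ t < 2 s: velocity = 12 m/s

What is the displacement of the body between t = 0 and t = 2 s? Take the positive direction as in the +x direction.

Displacement is the signed area under the v-t curve.
0–1 s: -3 × 1 = -3 m
1–2 s: 12 × 1 = 12 m
Net displacement = 9 m

9 m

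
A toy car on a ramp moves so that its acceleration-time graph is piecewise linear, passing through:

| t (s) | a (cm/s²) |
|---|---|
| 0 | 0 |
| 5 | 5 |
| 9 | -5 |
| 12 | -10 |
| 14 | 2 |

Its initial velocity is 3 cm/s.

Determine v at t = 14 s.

Δv equals the area under the a-t graph; then v = v₀ + Δv.
0–5 s: ½(0 + 5)(5) = 12.5 cm/s
5–9 s: ½(5 + -5)(4) = 0 cm/s
9–12 s: ½(-5 + -10)(3) = -22.5 cm/s
12–14 s: ½(-10 + 2)(2) = -8 cm/s
Δv = -18 cm/s, so v(14) = 3 + (-18) = -15 cm/s.

-15 cm/s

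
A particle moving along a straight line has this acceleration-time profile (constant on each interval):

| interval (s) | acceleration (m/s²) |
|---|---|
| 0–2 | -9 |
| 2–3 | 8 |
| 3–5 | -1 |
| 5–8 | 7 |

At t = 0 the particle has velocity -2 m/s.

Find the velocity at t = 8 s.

Δv equals the area under the a-t graph; then v = v₀ + Δv.
0–2 s: -9 × 2 = -18 m/s
2–3 s: 8 × 1 = 8 m/s
3–5 s: -1 × 2 = -2 m/s
5–8 s: 7 × 3 = 21 m/s
Δv = 9 m/s, so v(8) = -2 + (9) = 7 m/s.

7 m/s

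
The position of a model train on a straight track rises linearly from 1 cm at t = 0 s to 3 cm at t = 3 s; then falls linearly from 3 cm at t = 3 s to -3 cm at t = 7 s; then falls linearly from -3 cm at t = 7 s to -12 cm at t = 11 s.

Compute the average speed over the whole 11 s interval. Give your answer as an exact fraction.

Average speed = (total path length)/(elapsed time); on a piecewise-linear x-t graph the path length is Σ|Δx|.
0–3 s: |Δx| = |3 − 1| = 2 cm
3–7 s: |Δx| = |-3 − 3| = 6 cm
7–11 s: |Δx| = |-12 − -3| = 9 cm
Total path = 17 cm; average speed = 17/11 = 17/11 cm/s.

17/11 cm/s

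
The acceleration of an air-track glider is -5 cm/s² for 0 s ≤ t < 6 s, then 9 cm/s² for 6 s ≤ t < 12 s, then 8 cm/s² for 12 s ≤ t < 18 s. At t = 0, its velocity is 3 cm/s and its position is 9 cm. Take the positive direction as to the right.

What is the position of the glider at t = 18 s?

243 cm

On each constant-a segment, Δv = aΔt and Δx = v₀Δt + ½aΔt²; chain segment to segment.
0–6 s: v starts 3 cm/s; Δx = 3·6 + ½·-5·6² = -72 cm; v ends -27 cm/s.
6–12 s: v starts -27 cm/s; Δx = -27·6 + ½·9·6² = 0 cm; v ends 27 cm/s.
12–18 s: v starts 27 cm/s; Δx = 27·6 + ½·8·6² = 306 cm; v ends 75 cm/s.
x(18) = 9 + Σ Δx = 243 cm.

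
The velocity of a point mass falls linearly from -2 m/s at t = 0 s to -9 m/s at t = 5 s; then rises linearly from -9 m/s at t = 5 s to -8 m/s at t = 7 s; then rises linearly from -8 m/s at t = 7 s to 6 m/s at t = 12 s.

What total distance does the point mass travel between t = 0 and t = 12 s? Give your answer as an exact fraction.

Distance (not displacement) is the total path length: add the absolute areas under v-t.
0–5 s: |½(-2 + -9)(5)| = 27.5 m
5–7 s: |½(-9 + -8)(2)| = 17 m
7–12 s: v = 0 at t = 69/7 s; triangle areas 80/7 + 45/7 = 125/7 m
Total distance = 873/14 m

873/14 m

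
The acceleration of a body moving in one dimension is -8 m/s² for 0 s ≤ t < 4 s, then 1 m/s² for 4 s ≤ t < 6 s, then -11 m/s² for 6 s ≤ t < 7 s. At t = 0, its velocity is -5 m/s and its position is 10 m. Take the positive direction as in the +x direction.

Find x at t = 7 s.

-186.5 m

On each constant-a segment, Δv = aΔt and Δx = v₀Δt + ½aΔt²; chain segment to segment.
0–4 s: v starts -5 m/s; Δx = -5·4 + ½·-8·4² = -84 m; v ends -37 m/s.
4–6 s: v starts -37 m/s; Δx = -37·2 + ½·1·2² = -72 m; v ends -35 m/s.
6–7 s: v starts -35 m/s; Δx = -35·1 + ½·-11·1² = -40.5 m; v ends -46 m/s.
x(7) = 10 + Σ Δx = -186.5 m.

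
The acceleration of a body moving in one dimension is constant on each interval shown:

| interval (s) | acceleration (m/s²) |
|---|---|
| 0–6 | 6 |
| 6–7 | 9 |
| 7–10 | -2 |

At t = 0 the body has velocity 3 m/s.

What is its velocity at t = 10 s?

42 m/s

Δv equals the area under the a-t graph; then v = v₀ + Δv.
0–6 s: 6 × 6 = 36 m/s
6–7 s: 9 × 1 = 9 m/s
7–10 s: -2 × 3 = -6 m/s
Δv = 39 m/s, so v(10) = 3 + (39) = 42 m/s.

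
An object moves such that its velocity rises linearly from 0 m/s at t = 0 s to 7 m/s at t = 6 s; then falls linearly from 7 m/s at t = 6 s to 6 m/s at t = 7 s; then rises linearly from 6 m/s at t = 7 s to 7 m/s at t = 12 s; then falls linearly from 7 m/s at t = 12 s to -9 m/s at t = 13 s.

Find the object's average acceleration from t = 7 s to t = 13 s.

Average acceleration = Δv/Δt = (-9 − 6)/(13 − 7) = -2.5 m/s².

-2.5 m/s²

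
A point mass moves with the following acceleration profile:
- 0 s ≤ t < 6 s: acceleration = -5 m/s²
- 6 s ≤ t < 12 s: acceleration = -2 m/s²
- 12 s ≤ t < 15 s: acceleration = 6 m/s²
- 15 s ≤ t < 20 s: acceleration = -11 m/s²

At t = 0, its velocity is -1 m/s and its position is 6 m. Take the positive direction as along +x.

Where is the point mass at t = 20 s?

-676.5 m

On each constant-a segment, Δv = aΔt and Δx = v₀Δt + ½aΔt²; chain segment to segment.
0–6 s: v starts -1 m/s; Δx = -1·6 + ½·-5·6² = -96 m; v ends -31 m/s.
6–12 s: v starts -31 m/s; Δx = -31·6 + ½·-2·6² = -222 m; v ends -43 m/s.
12–15 s: v starts -43 m/s; Δx = -43·3 + ½·6·3² = -102 m; v ends -25 m/s.
15–20 s: v starts -25 m/s; Δx = -25·5 + ½·-11·5² = -262.5 m; v ends -80 m/s.
x(20) = 6 + Σ Δx = -676.5 m.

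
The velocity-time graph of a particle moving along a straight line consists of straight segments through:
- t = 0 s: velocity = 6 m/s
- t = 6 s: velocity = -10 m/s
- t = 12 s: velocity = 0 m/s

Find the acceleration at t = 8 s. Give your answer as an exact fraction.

5/3 m/s²

Acceleration is the slope of the v-t graph on 6–12 s: (0 − -10)/(12 − 6) = 5/3 m/s².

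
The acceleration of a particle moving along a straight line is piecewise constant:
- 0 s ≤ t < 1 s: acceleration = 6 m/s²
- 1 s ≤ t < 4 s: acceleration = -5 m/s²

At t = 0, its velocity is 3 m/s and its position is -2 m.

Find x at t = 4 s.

8.5 m

On each constant-a segment, Δv = aΔt and Δx = v₀Δt + ½aΔt²; chain segment to segment.
0–1 s: v starts 3 m/s; Δx = 3·1 + ½·6·1² = 6 m; v ends 9 m/s.
1–4 s: v starts 9 m/s; Δx = 9·3 + ½·-5·3² = 4.5 m; v ends -6 m/s.
x(4) = -2 + Σ Δx = 8.5 m.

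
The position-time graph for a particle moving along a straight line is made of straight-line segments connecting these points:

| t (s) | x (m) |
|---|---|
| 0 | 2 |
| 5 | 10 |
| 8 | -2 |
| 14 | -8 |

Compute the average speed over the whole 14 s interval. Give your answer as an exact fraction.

13/7 m/s

Average speed = (total path length)/(elapsed time); on a piecewise-linear x-t graph the path length is Σ|Δx|.
0–5 s: |Δx| = |10 − 2| = 8 m
5–8 s: |Δx| = |-2 − 10| = 12 m
8–14 s: |Δx| = |-8 − -2| = 6 m
Total path = 26 m; average speed = 26/14 = 13/7 m/s.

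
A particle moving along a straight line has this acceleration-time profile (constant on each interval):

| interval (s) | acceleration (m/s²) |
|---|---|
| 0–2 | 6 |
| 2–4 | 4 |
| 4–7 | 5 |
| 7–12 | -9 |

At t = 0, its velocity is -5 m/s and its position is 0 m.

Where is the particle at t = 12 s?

On each constant-a segment, Δv = aΔt and Δx = v₀Δt + ½aΔt²; chain segment to segment.
0–2 s: v starts -5 m/s; Δx = -5·2 + ½·6·2² = 2 m; v ends 7 m/s.
2–4 s: v starts 7 m/s; Δx = 7·2 + ½·4·2² = 22 m; v ends 15 m/s.
4–7 s: v starts 15 m/s; Δx = 15·3 + ½·5·3² = 67.5 m; v ends 30 m/s.
7–12 s: v starts 30 m/s; Δx = 30·5 + ½·-9·5² = 37.5 m; v ends -15 m/s.
x(12) = 0 + Σ Δx = 129 m.

129 m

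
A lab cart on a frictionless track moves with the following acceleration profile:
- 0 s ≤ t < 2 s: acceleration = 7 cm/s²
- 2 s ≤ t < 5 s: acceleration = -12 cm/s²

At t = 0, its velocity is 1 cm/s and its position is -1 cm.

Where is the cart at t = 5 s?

6 cm

On each constant-a segment, Δv = aΔt and Δx = v₀Δt + ½aΔt²; chain segment to segment.
0–2 s: v starts 1 cm/s; Δx = 1·2 + ½·7·2² = 16 cm; v ends 15 cm/s.
2–5 s: v starts 15 cm/s; Δx = 15·3 + ½·-12·3² = -9 cm; v ends -21 cm/s.
x(5) = -1 + Σ Δx = 6 cm.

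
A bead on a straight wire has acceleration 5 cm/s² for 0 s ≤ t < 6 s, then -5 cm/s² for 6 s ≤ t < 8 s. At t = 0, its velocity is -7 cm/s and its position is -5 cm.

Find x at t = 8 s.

79 cm

On each constant-a segment, Δv = aΔt and Δx = v₀Δt + ½aΔt²; chain segment to segment.
0–6 s: v starts -7 cm/s; Δx = -7·6 + ½·5·6² = 48 cm; v ends 23 cm/s.
6–8 s: v starts 23 cm/s; Δx = 23·2 + ½·-5·2² = 36 cm; v ends 13 cm/s.
x(8) = -5 + Σ Δx = 79 cm.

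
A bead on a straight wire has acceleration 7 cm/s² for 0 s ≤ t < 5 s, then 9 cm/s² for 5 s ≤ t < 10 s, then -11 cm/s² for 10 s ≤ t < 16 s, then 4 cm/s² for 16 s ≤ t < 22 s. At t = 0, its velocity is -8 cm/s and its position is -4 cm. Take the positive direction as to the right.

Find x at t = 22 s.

633 cm

On each constant-a segment, Δv = aΔt and Δx = v₀Δt + ½aΔt²; chain segment to segment.
0–5 s: v starts -8 cm/s; Δx = -8·5 + ½·7·5² = 47.5 cm; v ends 27 cm/s.
5–10 s: v starts 27 cm/s; Δx = 27·5 + ½·9·5² = 247.5 cm; v ends 72 cm/s.
10–16 s: v starts 72 cm/s; Δx = 72·6 + ½·-11·6² = 234 cm; v ends 6 cm/s.
16–22 s: v starts 6 cm/s; Δx = 6·6 + ½·4·6² = 108 cm; v ends 30 cm/s.
x(22) = -4 + Σ Δx = 633 cm.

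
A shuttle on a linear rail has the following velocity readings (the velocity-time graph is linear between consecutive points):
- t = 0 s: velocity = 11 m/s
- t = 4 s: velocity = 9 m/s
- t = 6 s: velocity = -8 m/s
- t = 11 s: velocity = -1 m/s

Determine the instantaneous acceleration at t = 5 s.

-8.5 m/s²

Acceleration is the slope of the v-t graph on 4–6 s: (-8 − 9)/(6 − 4) = -8.5 m/s².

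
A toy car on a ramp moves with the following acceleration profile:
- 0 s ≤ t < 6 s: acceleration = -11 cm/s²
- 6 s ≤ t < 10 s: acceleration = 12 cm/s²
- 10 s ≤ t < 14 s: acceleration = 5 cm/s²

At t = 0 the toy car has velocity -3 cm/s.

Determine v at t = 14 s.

-1 cm/s

Δv equals the area under the a-t graph; then v = v₀ + Δv.
0–6 s: -11 × 6 = -66 cm/s
6–10 s: 12 × 4 = 48 cm/s
10–14 s: 5 × 4 = 20 cm/s
Δv = 2 cm/s, so v(14) = -3 + (2) = -1 cm/s.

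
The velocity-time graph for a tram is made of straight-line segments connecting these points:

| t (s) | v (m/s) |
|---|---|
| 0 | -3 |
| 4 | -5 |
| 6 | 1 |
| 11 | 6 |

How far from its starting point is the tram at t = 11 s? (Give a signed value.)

-2.5 m

Net displacement equals the area under the velocity-time graph (areas below the axis count negative).
0–4 s: ½(-3 + -5)(4) = -16 m
4–6 s: ½(-5 + 1)(2) = -4 m
6–11 s: ½(1 + 6)(5) = 17.5 m
Net displacement = -2.5 m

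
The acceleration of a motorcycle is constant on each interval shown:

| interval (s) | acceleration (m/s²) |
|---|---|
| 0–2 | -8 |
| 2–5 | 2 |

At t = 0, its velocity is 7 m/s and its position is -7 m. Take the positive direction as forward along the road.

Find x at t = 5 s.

On each constant-a segment, Δv = aΔt and Δx = v₀Δt + ½aΔt²; chain segment to segment.
0–2 s: v starts 7 m/s; Δx = 7·2 + ½·-8·2² = -2 m; v ends -9 m/s.
2–5 s: v starts -9 m/s; Δx = -9·3 + ½·2·3² = -18 m; v ends -3 m/s.
x(5) = -7 + Σ Δx = -27 m.

-27 m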